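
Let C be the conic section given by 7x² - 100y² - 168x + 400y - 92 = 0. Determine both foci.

Rearranging, 7(x² - 24x) -100(y² - 4y) = 92.
Completing the square gives 7(x - 12)² -100(y - 2)² = 92 + 1008 - 400 = 700.
Dividing both sides by 700: (x - 12)²/100 - (y - 2)²/7 = 1
Hyperbola, center (12, 2), transverse axis horizontal; a² = 100, b² = 7.
c² = a² + b² = 100 + 7 = 107, so c = √107.
Foci lie on the horizontal axis through the center: (h ± c, k).

(12 - √107, 2) and (12 + √107, 2)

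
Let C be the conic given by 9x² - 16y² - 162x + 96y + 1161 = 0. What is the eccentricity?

Collect terms: 9(x² - 18x) -16(y² - 6y) = -1161
Completing the square gives 9(x - 9)² -16(y - 3)² = -1161 + 729 - 144 = -576.
Dividing both sides by -576: (y - 3)²/36 - (x - 9)²/64 = 1
Hyperbola, center (9, 3), transverse axis vertical; a² = 36, b² = 64.
c² = a² + b² = 100, so c = 10.
e = c/a = 10/6 = 5/3.

e = 5/3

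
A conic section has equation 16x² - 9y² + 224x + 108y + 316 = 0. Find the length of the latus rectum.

Group the x- and y-terms: 16(x² + 14x) -9(y² - 12y) = -316
Complete the square in x and y: 16(x + 7)² -9(y - 6)² = -316 + 784 - 324 = 144
Dividing both sides by 144: (x + 7)²/9 - (y - 6)²/16 = 1
Hyperbola, center (-7, 6), transverse axis horizontal; a² = 9, b² = 16.
Latus rectum length = 2b²/a = 2·16/3 = 32/3.

32/3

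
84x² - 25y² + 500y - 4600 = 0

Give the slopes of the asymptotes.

2√21/5 and -2√21/5

Collect terms: 84x² -25(y² - 20y) = 4600
84x² -25(y - 10)² = 4600 + 0 - 2500 = 2100
Dividing both sides by 2100: x²/25 - (y - 10)²/84 = 1
Hyperbola, center (0, 10), transverse axis horizontal; a² = 25, b² = 84.
For a horizontal hyperbola the asymptotes have slope ±b/a.
Here that is ±2√21/5.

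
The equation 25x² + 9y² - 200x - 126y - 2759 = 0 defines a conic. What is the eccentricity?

Group the x- and y-terms: 25(x² - 8x) + 9(y² - 14y) = 2759
Completing the square gives 25(x - 4)² + 9(y - 7)² = 2759 + 400 + 441 = 3600.
Divide through by 3600 to get (x - 4)²/144 + (y - 7)²/400 = 1.
Ellipse, center (4, 7), major axis vertical; a² = 400, b² = 144.
c² = a² - b² = 256, so c = 16.
e = c/a = 16/20 = 4/5.

e = 4/5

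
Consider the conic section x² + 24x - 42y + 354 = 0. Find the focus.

(-12, 31/2)

Only x is squared. Complete the square in x: (x + 12)² = 42(y - 5).
Vertex (-12, 5); 4p = 42 so p = 21/2. Opens up.
Focus is p units from the vertex along the axis: (h, k + p).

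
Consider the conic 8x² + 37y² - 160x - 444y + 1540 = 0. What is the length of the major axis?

2√74

8(x² - 20x) + 37(y² - 12y) = -1540
8(x - 10)² + 37(y - 6)² = -1540 + 800 + 1332 = 592
Divide by 592: (x - 10)²/74 + (y - 6)²/16 = 1
Ellipse, center (10, 6), major axis horizontal; a² = 74, b² = 16.
a² = 74 so a = √74; the major axis has length 2a = 2√74.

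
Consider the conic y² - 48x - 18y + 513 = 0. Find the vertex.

Only y is squared. Complete the square in y: (y - 9)² = 48(x - 9).
Vertex (9, 9); 4p = 48 so p = 12. Opens right.

(9, 9)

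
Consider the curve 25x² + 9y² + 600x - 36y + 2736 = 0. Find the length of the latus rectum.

36/5

Rearranging, 25(x² + 24x) + 9(y² - 4y) = -2736.
Completing the square gives 25(x + 12)² + 9(y - 2)² = -2736 + 3600 + 36 = 900.
Divide by 900: (x + 12)²/36 + (y - 2)²/100 = 1
Ellipse, center (-12, 2), major axis vertical; a² = 100, b² = 36.
Latus rectum length = 2b²/a = 2·36/10 = 36/5.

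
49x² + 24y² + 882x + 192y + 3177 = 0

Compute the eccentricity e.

49(x² + 18x) + 24(y² + 8y) = -3177
Complete the square: 49(x + 9)² + 24(y + 4)² = -3177 + 3969 + 384 = 1176
Divide through by 1176 to get (x + 9)²/24 + (y + 4)²/49 = 1.
Ellipse, center (-9, -4), major axis vertical; a² = 49, b² = 24.
c² = a² - b² = 25, so c = 5.
e = c/a = 5/7.

e = 5/7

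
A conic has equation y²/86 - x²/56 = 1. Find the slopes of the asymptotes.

√301/14 and -√301/14

Center (0, 0). The positive term is the y-term, so the transverse axis is vertical; a² = 86, b² = 56.
For a vertical hyperbola the asymptotes have slope ±a/b.
Here that is ±√86/2√14 = ±√301/14.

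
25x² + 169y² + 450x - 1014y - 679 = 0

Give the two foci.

Collect terms: 25(x² + 18x) + 169(y² - 6y) = 679
25(x + 9)² + 169(y - 3)² = 679 + 2025 + 1521 = 4225
Dividing both sides by 4225: (x + 9)²/169 + (y - 3)²/25 = 1
Ellipse, center (-9, 3), major axis horizontal; a² = 169, b² = 25.
c² = a² - b² = 169 - 25 = 144, so c = 12.
Foci lie on the horizontal axis through the center: (h ± c, k).

(-21, 3) and (3, 3)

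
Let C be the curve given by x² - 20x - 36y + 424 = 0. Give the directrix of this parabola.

Only x is squared. Complete the square in x: (x - 10)² = 36(y - 9).
Vertex (10, 9); 4p = 36 so p = 9. Opens up.
Directrix is the horizontal line y = k − p = 9 − (9) = 0.

y = 0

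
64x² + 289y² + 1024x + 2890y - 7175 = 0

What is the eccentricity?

64(x² + 16x) + 289(y² + 10y) = 7175
Complete the square in x and y: 64(x + 8)² + 289(y + 5)² = 7175 + 4096 + 7225 = 18496
Divide through by 18496 to get (x + 8)²/289 + (y + 5)²/64 = 1.
Ellipse, center (-8, -5), major axis horizontal; a² = 289, b² = 64.
c² = a² - b² = 225, so c = 15.
e = c/a = 15/17.

e = 15/17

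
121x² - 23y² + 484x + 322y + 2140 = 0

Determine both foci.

(-2, -5) and (-2, 19)

121(x² + 4x) -23(y² - 14y) = -2140
Complete the square in x and y: 121(x + 2)² -23(y - 7)² = -2140 + 484 - 1127 = -2783
Divide through by -2783 to get (y - 7)²/121 - (x + 2)²/23 = 1.
Hyperbola, center (-2, 7), transverse axis vertical; a² = 121, b² = 23.
c² = a² + b² = 121 + 23 = 144, so c = 12.
Foci lie on the vertical axis through the center: (h, k ± c).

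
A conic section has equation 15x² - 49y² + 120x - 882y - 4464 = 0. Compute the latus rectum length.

30/7

Group the x- and y-terms: 15(x² + 8x) -49(y² + 18y) = 4464
Complete the square: 15(x + 4)² -49(y + 9)² = 4464 + 240 - 3969 = 735
Dividing both sides by 735: (x + 4)²/49 - (y + 9)²/15 = 1
Hyperbola, center (-4, -9), transverse axis horizontal; a² = 49, b² = 15.
Latus rectum length = 2b²/a = 2·15/7 = 30/7.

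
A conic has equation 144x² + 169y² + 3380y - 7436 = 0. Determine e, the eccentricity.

Group: 144x² + 169(y² + 20y) = 7436
144x² + 169(y + 10)² = 7436 + 0 + 16900 = 24336
Divide by 24336: x²/169 + (y + 10)²/144 = 1
Ellipse, center (0, -10), major axis horizontal; a² = 169, b² = 144.
c² = a² - b² = 25, so c = 5.
e = c/a = 5/13.

e = 5/13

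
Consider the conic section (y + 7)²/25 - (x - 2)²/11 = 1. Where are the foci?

Center (2, -7). The positive term is the y-term, so the transverse axis is vertical; a² = 25, b² = 11.
c² = a² + b² = 25 + 11 = 36, so c = 6.
Foci lie on the vertical axis through the center: (h, k ± c).

(2, -13) and (2, -1)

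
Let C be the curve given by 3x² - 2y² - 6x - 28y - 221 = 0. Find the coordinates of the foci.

(1 - √105, -7) and (1 + √105, -7)

Collect terms: 3(x² - 2x) -2(y² + 14y) = 221
Complete the square: 3(x - 1)² -2(y + 7)² = 221 + 3 - 98 = 126
Divide by 126: (x - 1)²/42 - (y + 7)²/63 = 1
Hyperbola, center (1, -7), transverse axis horizontal; a² = 42, b² = 63.
c² = a² + b² = 42 + 63 = 105, so c = √105.
Foci lie on the horizontal axis through the center: (h ± c, k).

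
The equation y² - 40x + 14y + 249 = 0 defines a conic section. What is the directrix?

Only y is squared. Complete the square in y: (y + 7)² = 40(x - 5).
Vertex (5, -7); 4p = 40 so p = 10. Opens right.
Directrix is the vertical line x = h − p = 5 − (10) = -5.

x = -5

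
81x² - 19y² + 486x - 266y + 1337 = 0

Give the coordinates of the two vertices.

(-3, -16) and (-3, 2)

Rearranging, 81(x² + 6x) -19(y² + 14y) = -1337.
Complete the square: 81(x + 3)² -19(y + 7)² = -1337 + 729 - 931 = -1539
Dividing both sides by -1539: (y + 7)²/81 - (x + 3)²/19 = 1
Hyperbola, center (-3, -7), transverse axis vertical; a² = 81, b² = 19.
a = 9. Vertices at (h, k ± a).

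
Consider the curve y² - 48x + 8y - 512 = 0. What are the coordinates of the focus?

Only y is squared. Complete the square in y: (y + 4)² = 48(x + 11).
Vertex (-11, -4); 4p = 48 so p = 12. Opens right.
Focus is p units from the vertex along the axis: (h + p, k).

(1, -4)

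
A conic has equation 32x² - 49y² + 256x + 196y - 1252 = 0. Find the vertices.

Rearranging, 32(x² + 8x) -49(y² - 4y) = 1252.
Complete the square in x and y: 32(x + 4)² -49(y - 2)² = 1252 + 512 - 196 = 1568
Dividing both sides by 1568: (x + 4)²/49 - (y - 2)²/32 = 1
Hyperbola, center (-4, 2), transverse axis horizontal; a² = 49, b² = 32.
a = 7. Vertices at (h ± a, k).

(-11, 2) and (3, 2)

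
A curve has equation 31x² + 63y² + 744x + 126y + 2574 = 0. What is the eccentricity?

Group: 31(x² + 24x) + 63(y² + 2y) = -2574
Complete the square: 31(x + 12)² + 63(y + 1)² = -2574 + 4464 + 63 = 1953
Divide through by 1953 to get (x + 12)²/63 + (y + 1)²/31 = 1.
Ellipse, center (-12, -1), major axis horizontal; a² = 63, b² = 31.
c² = a² - b² = 32, so c = 4√2.
e = c/a = 4√2/3√7 = 4√14/21.

e = 4√14/21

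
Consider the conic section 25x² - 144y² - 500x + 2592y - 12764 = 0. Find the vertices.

Group: 25(x² - 20x) -144(y² - 18y) = 12764
Complete the square: 25(x - 10)² -144(y - 9)² = 12764 + 2500 - 11664 = 3600
Divide through by 3600 to get (x - 10)²/144 - (y - 9)²/25 = 1.
Hyperbola, center (10, 9), transverse axis horizontal; a² = 144, b² = 25.
a = 12. Vertices at (h ± a, k).

(-2, 9) and (22, 9)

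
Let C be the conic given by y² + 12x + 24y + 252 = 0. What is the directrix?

Only y is squared. Complete the square in y: (y + 12)² = -12(x + 9).
Vertex (-9, -12); 4p = -12 so p = -3. Opens left.
Directrix is the vertical line x = h − p = -9 − (-3) = -6.

x = -6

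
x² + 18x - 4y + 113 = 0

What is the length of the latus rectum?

Only x is squared. Complete the square in x: (x + 9)² = 4(y - 8).
Vertex (-9, 8); 4p = 4 so p = 1. Opens up.
Latus rectum length = |4p| = 4.

4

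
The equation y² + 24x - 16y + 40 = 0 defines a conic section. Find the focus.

Only y is squared. Complete the square in y: (y - 8)² = -24(x - 1).
Vertex (1, 8); 4p = -24 so p = -6. Opens left.
Focus is p units from the vertex along the axis: (h + p, k).

(-5, 8)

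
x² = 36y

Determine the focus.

Vertex (0, 0); 4p = 36 so p = 9. Opens up.
Focus is p units from the vertex along the axis: (h, k + p).

(0, 9)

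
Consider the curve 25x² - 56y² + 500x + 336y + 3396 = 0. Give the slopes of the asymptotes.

Group: 25(x² + 20x) -56(y² - 6y) = -3396
Completing the square gives 25(x + 10)² -56(y - 3)² = -3396 + 2500 - 504 = -1400.
Dividing both sides by -1400: (y - 3)²/25 - (x + 10)²/56 = 1
Hyperbola, center (-10, 3), transverse axis vertical; a² = 25, b² = 56.
For a vertical hyperbola the asymptotes have slope ±a/b.
Here that is ±5/2√14 = ±5√14/28.

5√14/28 and -5√14/28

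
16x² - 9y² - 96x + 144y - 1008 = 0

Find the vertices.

Rearranging, 16(x² - 6x) -9(y² - 16y) = 1008.
Complete the square: 16(x - 3)² -9(y - 8)² = 1008 + 144 - 576 = 576
Divide through by 576 to get (x - 3)²/36 - (y - 8)²/64 = 1.
Hyperbola, center (3, 8), transverse axis horizontal; a² = 36, b² = 64.
a = 6. Vertices at (h ± a, k).

(-3, 8) and (9, 8)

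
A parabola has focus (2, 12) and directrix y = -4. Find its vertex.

The vertex is the midpoint between the focus and the directrix along the axis of symmetry.
Axis is vertical (directrix is horizontal). Vertex y-coordinate = (12 + (-4))/2 = 4; x-coordinate = 2.

(2, 4)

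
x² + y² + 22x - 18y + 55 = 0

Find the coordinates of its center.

Collect terms: (x² + 22x) + (y² - 18y) = -55
Completing the square gives (x + 11)² + (y - 9)² = -55 + 121 + 81 = 147.
So (x + 11)² + (y - 9)² = 147.
Circle centered at (-11, 9) with r² = 147.

(-11, 9)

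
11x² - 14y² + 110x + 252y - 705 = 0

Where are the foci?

Group the x- and y-terms: 11(x² + 10x) -14(y² - 18y) = 705
11(x + 5)² -14(y - 9)² = 705 + 275 - 1134 = -154
Divide through by -154 to get (y - 9)²/11 - (x + 5)²/14 = 1.
Hyperbola, center (-5, 9), transverse axis vertical; a² = 11, b² = 14.
c² = a² + b² = 11 + 14 = 25, so c = 5.
Foci lie on the vertical axis through the center: (h, k ± c).

(-5, 4) and (-5, 14)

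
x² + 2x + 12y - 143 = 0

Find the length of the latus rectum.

12

Only x is squared. Complete the square in x: (x + 1)² = -12(y - 12).
Vertex (-1, 12); 4p = -12 so p = -3. Opens down.
Latus rectum length = |4p| = 12.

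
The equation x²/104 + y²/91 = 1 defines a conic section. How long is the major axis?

Center (0, 0). The larger denominator 104 sits under the x-term, so the major axis is horizontal; a² = 104, b² = 91.
a² = 104 so a = 2√26; the major axis has length 2a = 4√26.

4√26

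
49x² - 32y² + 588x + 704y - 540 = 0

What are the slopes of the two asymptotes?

7√2/8 and -7√2/8

Group: 49(x² + 12x) -32(y² - 22y) = 540
Complete the square in x and y: 49(x + 6)² -32(y - 11)² = 540 + 1764 - 3872 = -1568
Divide by -1568: (y - 11)²/49 - (x + 6)²/32 = 1
Hyperbola, center (-6, 11), transverse axis vertical; a² = 49, b² = 32.
For a vertical hyperbola the asymptotes have slope ±a/b.
Here that is ±7/4√2 = ±7√2/8.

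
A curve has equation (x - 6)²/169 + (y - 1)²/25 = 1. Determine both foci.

Center (6, 1). The larger denominator 169 sits under the x-term, so the major axis is horizontal; a² = 169, b² = 25.
c² = a² - b² = 169 - 25 = 144, so c = 12.
Foci lie on the horizontal axis through the center: (h ± c, k).

(-6, 1) and (18, 1)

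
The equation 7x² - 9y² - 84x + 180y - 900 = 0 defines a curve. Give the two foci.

(-2, 10) and (14, 10)

Group: 7(x² - 12x) -9(y² - 20y) = 900
7(x - 6)² -9(y - 10)² = 900 + 252 - 900 = 252
Divide through by 252 to get (x - 6)²/36 - (y - 10)²/28 = 1.
Hyperbola, center (6, 10), transverse axis horizontal; a² = 36, b² = 28.
c² = a² + b² = 36 + 28 = 64, so c = 8.
Foci lie on the horizontal axis through the center: (h ± c, k).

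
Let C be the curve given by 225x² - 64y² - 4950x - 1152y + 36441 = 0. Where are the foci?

Group the x- and y-terms: 225(x² - 22x) -64(y² + 18y) = -36441
Complete the square: 225(x - 11)² -64(y + 9)² = -36441 + 27225 - 5184 = -14400
Divide by -14400: (y + 9)²/225 - (x - 11)²/64 = 1
Hyperbola, center (11, -9), transverse axis vertical; a² = 225, b² = 64.
c² = a² + b² = 225 + 64 = 289, so c = 17.
Foci lie on the vertical axis through the center: (h, k ± c).

(11, -26) and (11, 8)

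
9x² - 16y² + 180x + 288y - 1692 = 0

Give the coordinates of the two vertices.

Group: 9(x² + 20x) -16(y² - 18y) = 1692
9(x + 10)² -16(y - 9)² = 1692 + 900 - 1296 = 1296
Dividing both sides by 1296: (x + 10)²/144 - (y - 9)²/81 = 1
Hyperbola, center (-10, 9), transverse axis horizontal; a² = 144, b² = 81.
a = 12. Vertices at (h ± a, k).

(-22, 9) and (2, 9)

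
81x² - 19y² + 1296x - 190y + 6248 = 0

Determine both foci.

(-8, -15) and (-8, 5)

81(x² + 16x) -19(y² + 10y) = -6248
Completing the square gives 81(x + 8)² -19(y + 5)² = -6248 + 5184 - 475 = -1539.
Dividing both sides by -1539: (y + 5)²/81 - (x + 8)²/19 = 1
Hyperbola, center (-8, -5), transverse axis vertical; a² = 81, b² = 19.
c² = a² + b² = 81 + 19 = 100, so c = 10.
Foci lie on the vertical axis through the center: (h, k ± c).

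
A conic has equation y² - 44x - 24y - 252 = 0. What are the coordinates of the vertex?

(-9, 12)

Only y is squared. Complete the square in y: (y - 12)² = 44(x + 9).
Vertex (-9, 12); 4p = 44 so p = 11. Opens right.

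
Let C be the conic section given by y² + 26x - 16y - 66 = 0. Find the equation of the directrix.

Only y is squared. Complete the square in y: (y - 8)² = -26(x - 5).
Vertex (5, 8); 4p = -26 so p = -13/2. Opens left.
Directrix is the vertical line x = h − p = 5 − (-13/2) = 23/2.

x = 23/2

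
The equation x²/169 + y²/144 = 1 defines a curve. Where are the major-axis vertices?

Center (0, 0). The larger denominator 169 sits under the x-term, so the major axis is horizontal; a² = 169, b² = 144.
a = 13. Vertices at (h ± a, k).

(-13, 0) and (13, 0)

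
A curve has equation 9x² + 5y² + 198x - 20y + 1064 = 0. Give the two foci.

Group: 9(x² + 22x) + 5(y² - 4y) = -1064
9(x + 11)² + 5(y - 2)² = -1064 + 1089 + 20 = 45
Divide through by 45 to get (x + 11)²/5 + (y - 2)²/9 = 1.
Ellipse, center (-11, 2), major axis vertical; a² = 9, b² = 5.
c² = a² - b² = 9 - 5 = 4, so c = 2.
Foci lie on the vertical axis through the center: (h, k ± c).

(-11, 0) and (-11, 4)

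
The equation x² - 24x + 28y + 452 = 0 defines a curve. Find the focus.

Only x is squared. Complete the square in x: (x - 12)² = -28(y + 11).
Vertex (12, -11); 4p = -28 so p = -7. Opens down.
Focus is p units from the vertex along the axis: (h, k + p).

(12, -18)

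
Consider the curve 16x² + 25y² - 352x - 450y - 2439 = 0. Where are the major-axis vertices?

Group: 16(x² - 22x) + 25(y² - 18y) = 2439
16(x - 11)² + 25(y - 9)² = 2439 + 1936 + 2025 = 6400
Divide by 6400: (x - 11)²/400 + (y - 9)²/256 = 1
Ellipse, center (11, 9), major axis horizontal; a² = 400, b² = 256.
a = 20. Vertices at (h ± a, k).

(-9, 9) and (31, 9)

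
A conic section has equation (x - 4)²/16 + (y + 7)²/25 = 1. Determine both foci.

(4, -10) and (4, -4)

Center (4, -7). The larger denominator 25 sits under the y-term, so the major axis is vertical; a² = 25, b² = 16.
c² = a² - b² = 25 - 16 = 9, so c = 3.
Foci lie on the vertical axis through the center: (h, k ± c).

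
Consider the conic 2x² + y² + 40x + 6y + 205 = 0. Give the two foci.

(-10, -3 - √2) and (-10, -3 + √2)

2(x² + 20x) + (y² + 6y) = -205
2(x + 10)² + (y + 3)² = -205 + 200 + 9 = 4
Dividing both sides by 4: (x + 10)²/2 + (y + 3)²/4 = 1
Ellipse, center (-10, -3), major axis vertical; a² = 4, b² = 2.
c² = a² - b² = 4 - 2 = 2, so c = √2.
Foci lie on the vertical axis through the center: (h, k ± c).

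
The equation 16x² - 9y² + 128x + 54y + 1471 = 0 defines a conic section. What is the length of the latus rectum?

16(x² + 8x) -9(y² - 6y) = -1471
Complete the square in x and y: 16(x + 4)² -9(y - 3)² = -1471 + 256 - 81 = -1296
Divide by -1296: (y - 3)²/144 - (x + 4)²/81 = 1
Hyperbola, center (-4, 3), transverse axis vertical; a² = 144, b² = 81.
Latus rectum length = 2b²/a = 2·81/12 = 27/2.

27/2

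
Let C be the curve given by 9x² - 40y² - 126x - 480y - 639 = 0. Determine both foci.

Rearranging, 9(x² - 14x) -40(y² + 12y) = 639.
9(x - 7)² -40(y + 6)² = 639 + 441 - 1440 = -360
Dividing both sides by -360: (y + 6)²/9 - (x - 7)²/40 = 1
Hyperbola, center (7, -6), transverse axis vertical; a² = 9, b² = 40.
c² = a² + b² = 9 + 40 = 49, so c = 7.
Foci lie on the vertical axis through the center: (h, k ± c).

(7, -13) and (7, 1)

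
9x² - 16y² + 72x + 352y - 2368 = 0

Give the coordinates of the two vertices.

(-12, 11) and (4, 11)

Group: 9(x² + 8x) -16(y² - 22y) = 2368
Complete the square: 9(x + 4)² -16(y - 11)² = 2368 + 144 - 1936 = 576
Dividing both sides by 576: (x + 4)²/64 - (y - 11)²/36 = 1
Hyperbola, center (-4, 11), transverse axis horizontal; a² = 64, b² = 36.
a = 8. Vertices at (h ± a, k).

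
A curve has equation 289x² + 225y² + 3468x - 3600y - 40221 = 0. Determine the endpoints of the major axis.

(-6, -9) and (-6, 25)

Collect terms: 289(x² + 12x) + 225(y² - 16y) = 40221
289(x + 6)² + 225(y - 8)² = 40221 + 10404 + 14400 = 65025
Dividing both sides by 65025: (x + 6)²/225 + (y - 8)²/289 = 1
Ellipse, center (-6, 8), major axis vertical; a² = 289, b² = 225.
a = 17. Vertices at (h, k ± a).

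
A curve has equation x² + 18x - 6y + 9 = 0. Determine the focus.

Only x is squared. Complete the square in x: (x + 9)² = 6(y + 12).
Vertex (-9, -12); 4p = 6 so p = 3/2. Opens up.
Focus is p units from the vertex along the axis: (h, k + p).

(-9, -21/2)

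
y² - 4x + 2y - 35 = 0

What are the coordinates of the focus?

Only y is squared. Complete the square in y: (y + 1)² = 4(x + 9).
Vertex (-9, -1); 4p = 4 so p = 1. Opens right.
Focus is p units from the vertex along the axis: (h + p, k).

(-8, -1)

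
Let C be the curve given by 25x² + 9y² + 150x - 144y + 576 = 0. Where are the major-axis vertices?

(-3, 3) and (-3, 13)

Group: 25(x² + 6x) + 9(y² - 16y) = -576
Complete the square in x and y: 25(x + 3)² + 9(y - 8)² = -576 + 225 + 576 = 225
Dividing both sides by 225: (x + 3)²/9 + (y - 8)²/25 = 1
Ellipse, center (-3, 8), major axis vertical; a² = 25, b² = 9.
a = 5. Vertices at (h, k ± a).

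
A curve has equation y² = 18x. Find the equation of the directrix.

Vertex (0, 0); 4p = 18 so p = 9/2. Opens right.
Directrix is the vertical line x = h − p = 0 − (9/2) = -9/2.

x = -9/2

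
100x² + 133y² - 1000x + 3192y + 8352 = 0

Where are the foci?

100(x² - 10x) + 133(y² + 24y) = -8352
100(x - 5)² + 133(y + 12)² = -8352 + 2500 + 19152 = 13300
Dividing both sides by 13300: (x - 5)²/133 + (y + 12)²/100 = 1
Ellipse, center (5, -12), major axis horizontal; a² = 133, b² = 100.
c² = a² - b² = 133 - 100 = 33, so c = √33.
Foci lie on the horizontal axis through the center: (h ± c, k).

(5 - √33, -12) and (5 + √33, -12)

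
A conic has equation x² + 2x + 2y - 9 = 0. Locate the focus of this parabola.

Only x is squared. Complete the square in x: (x + 1)² = -2(y - 5).
Vertex (-1, 5); 4p = -2 so p = -1/2. Opens down.
Focus is p units from the vertex along the axis: (h, k + p).

(-1, 9/2)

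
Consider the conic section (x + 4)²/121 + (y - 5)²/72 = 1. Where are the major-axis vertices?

Center (-4, 5). The larger denominator 121 sits under the x-term, so the major axis is horizontal; a² = 121, b² = 72.
a = 11. Vertices at (h ± a, k).

(-15, 5) and (7, 5)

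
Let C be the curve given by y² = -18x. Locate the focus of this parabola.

(-9/2, 0)

Vertex (0, 0); 4p = -18 so p = -9/2. Opens left.
Focus is p units from the vertex along the axis: (h + p, k).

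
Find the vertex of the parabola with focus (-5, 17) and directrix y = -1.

(-5, 8)

The vertex is the midpoint between the focus and the directrix along the axis of symmetry.
Axis is vertical (directrix is horizontal). Vertex y-coordinate = (17 + (-1))/2 = 8; x-coordinate = -5.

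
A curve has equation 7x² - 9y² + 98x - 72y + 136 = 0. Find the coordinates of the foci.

7(x² + 14x) -9(y² + 8y) = -136
Completing the square gives 7(x + 7)² -9(y + 4)² = -136 + 343 - 144 = 63.
Divide by 63: (x + 7)²/9 - (y + 4)²/7 = 1
Hyperbola, center (-7, -4), transverse axis horizontal; a² = 9, b² = 7.
c² = a² + b² = 9 + 7 = 16, so c = 4.
Foci lie on the horizontal axis through the center: (h ± c, k).

(-11, -4) and (-3, -4)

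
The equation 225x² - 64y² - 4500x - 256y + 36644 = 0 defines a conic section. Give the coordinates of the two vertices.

(10, -17) and (10, 13)

Rearranging, 225(x² - 20x) -64(y² + 4y) = -36644.
Complete the square: 225(x - 10)² -64(y + 2)² = -36644 + 22500 - 256 = -14400
Dividing both sides by -14400: (y + 2)²/225 - (x - 10)²/64 = 1
Hyperbola, center (10, -2), transverse axis vertical; a² = 225, b² = 64.
a = 15. Vertices at (h, k ± a).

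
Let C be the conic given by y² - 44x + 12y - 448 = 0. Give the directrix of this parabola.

Only y is squared. Complete the square in y: (y + 6)² = 44(x + 11).
Vertex (-11, -6); 4p = 44 so p = 11. Opens right.
Directrix is the vertical line x = h − p = -11 − (11) = -22.

x = -22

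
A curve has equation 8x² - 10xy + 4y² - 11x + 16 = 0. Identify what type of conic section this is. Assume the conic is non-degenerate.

A = 8, B = -10, C = 4.
Discriminant B² − 4AC = (-10)² − 4·8·4 = -28.
B² − 4AC < 0 ⇒ ellipse.

ellipse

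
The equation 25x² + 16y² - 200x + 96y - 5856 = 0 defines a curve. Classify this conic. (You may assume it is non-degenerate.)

ellipse

No xy term. Coefficients of x² and y² are A = 25, C = 16.
A and C have the same sign but A ≠ C ⇒ ellipse.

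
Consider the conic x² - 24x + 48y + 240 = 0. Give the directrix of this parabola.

y = 10

Only x is squared. Complete the square in x: (x - 12)² = -48(y + 2).
Vertex (12, -2); 4p = -48 so p = -12. Opens down.
Directrix is the horizontal line y = k − p = -2 − (-12) = 10.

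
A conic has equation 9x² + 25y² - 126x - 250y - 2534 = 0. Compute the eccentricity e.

9(x² - 14x) + 25(y² - 10y) = 2534
9(x - 7)² + 25(y - 5)² = 2534 + 441 + 625 = 3600
Dividing both sides by 3600: (x - 7)²/400 + (y - 5)²/144 = 1
Ellipse, center (7, 5), major axis horizontal; a² = 400, b² = 144.
c² = a² - b² = 256, so c = 16.
e = c/a = 16/20 = 4/5.

e = 4/5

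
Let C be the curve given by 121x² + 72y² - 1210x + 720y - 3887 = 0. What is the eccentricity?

e = 7/11

Group: 121(x² - 10x) + 72(y² + 10y) = 3887
121(x - 5)² + 72(y + 5)² = 3887 + 3025 + 1800 = 8712
Divide through by 8712 to get (x - 5)²/72 + (y + 5)²/121 = 1.
Ellipse, center (5, -5), major axis vertical; a² = 121, b² = 72.
c² = a² - b² = 49, so c = 7.
e = c/a = 7/11.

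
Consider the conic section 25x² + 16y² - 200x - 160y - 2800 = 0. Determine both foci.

Rearranging, 25(x² - 8x) + 16(y² - 10y) = 2800.
25(x - 4)² + 16(y - 5)² = 2800 + 400 + 400 = 3600
Divide by 3600: (x - 4)²/144 + (y - 5)²/225 = 1
Ellipse, center (4, 5), major axis vertical; a² = 225, b² = 144.
c² = a² - b² = 225 - 144 = 81, so c = 9.
Foci lie on the vertical axis through the center: (h, k ± c).

(4, -4) and (4, 14)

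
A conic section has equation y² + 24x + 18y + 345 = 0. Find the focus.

Only y is squared. Complete the square in y: (y + 9)² = -24(x + 11).
Vertex (-11, -9); 4p = -24 so p = -6. Opens left.
Focus is p units from the vertex along the axis: (h + p, k).

(-17, -9)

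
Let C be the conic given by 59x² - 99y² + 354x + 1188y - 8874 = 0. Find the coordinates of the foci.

(-3 - √158, 6) and (-3 + √158, 6)

Collect terms: 59(x² + 6x) -99(y² - 12y) = 8874
Complete the square in x and y: 59(x + 3)² -99(y - 6)² = 8874 + 531 - 3564 = 5841
Divide through by 5841 to get (x + 3)²/99 - (y - 6)²/59 = 1.
Hyperbola, center (-3, 6), transverse axis horizontal; a² = 99, b² = 59.
c² = a² + b² = 99 + 59 = 158, so c = √158.
Foci lie on the horizontal axis through the center: (h ± c, k).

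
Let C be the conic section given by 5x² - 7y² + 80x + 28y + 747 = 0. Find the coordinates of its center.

Rearranging, 5(x² + 16x) -7(y² - 4y) = -747.
Complete the square: 5(x + 8)² -7(y - 2)² = -747 + 320 - 28 = -455
Divide by -455: (y - 2)²/65 - (x + 8)²/91 = 1
Hyperbola with center (-8, 2).

(-8, 2)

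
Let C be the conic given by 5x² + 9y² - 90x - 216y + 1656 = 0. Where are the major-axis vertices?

(6, 12) and (12, 12)

Rearranging, 5(x² - 18x) + 9(y² - 24y) = -1656.
Complete the square: 5(x - 9)² + 9(y - 12)² = -1656 + 405 + 1296 = 45
Divide through by 45 to get (x - 9)²/9 + (y - 12)²/5 = 1.
Ellipse, center (9, 12), major axis horizontal; a² = 9, b² = 5.
a = 3. Vertices at (h ± a, k).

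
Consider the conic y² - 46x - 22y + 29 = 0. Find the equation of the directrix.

x = -27/2

Only y is squared. Complete the square in y: (y - 11)² = 46(x + 2).
Vertex (-2, 11); 4p = 46 so p = 23/2. Opens right.
Directrix is the vertical line x = h − p = -2 − (23/2) = -27/2.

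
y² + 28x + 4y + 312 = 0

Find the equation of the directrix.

Only y is squared. Complete the square in y: (y + 2)² = -28(x + 11).
Vertex (-11, -2); 4p = -28 so p = -7. Opens left.
Directrix is the vertical line x = h − p = -11 − (-7) = -4.

x = -4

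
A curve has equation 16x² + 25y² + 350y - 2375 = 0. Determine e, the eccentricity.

Group the x- and y-terms: 16x² + 25(y² + 14y) = 2375
Completing the square gives 16x² + 25(y + 7)² = 2375 + 0 + 1225 = 3600.
Divide by 3600: x²/225 + (y + 7)²/144 = 1
Ellipse, center (0, -7), major axis horizontal; a² = 225, b² = 144.
c² = a² - b² = 81, so c = 9.
e = c/a = 9/15 = 3/5.

e = 3/5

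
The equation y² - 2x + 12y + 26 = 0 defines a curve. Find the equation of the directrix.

x = -11/2

Only y is squared. Complete the square in y: (y + 6)² = 2(x + 5).
Vertex (-5, -6); 4p = 2 so p = 1/2. Opens right.
Directrix is the vertical line x = h − p = -5 − (1/2) = -11/2.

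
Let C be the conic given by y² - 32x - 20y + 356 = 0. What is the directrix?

Only y is squared. Complete the square in y: (y - 10)² = 32(x - 8).
Vertex (8, 10); 4p = 32 so p = 8. Opens right.
Directrix is the vertical line x = h − p = 8 − (8) = 0.

x = 0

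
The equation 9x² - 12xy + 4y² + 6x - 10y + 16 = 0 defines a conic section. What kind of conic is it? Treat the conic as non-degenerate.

parabola

A = 9, B = -12, C = 4.
Discriminant B² − 4AC = (-12)² − 4·9·4 = 0.
B² − 4AC = 0 ⇒ parabola.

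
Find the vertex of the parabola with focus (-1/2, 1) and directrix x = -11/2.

(-3, 1)

The vertex is the midpoint between the focus and the directrix along the axis of symmetry.
Axis is horizontal (directrix is vertical). Vertex x-coordinate = (-1/2 + (-11/2))/2 = -3; y-coordinate = 1.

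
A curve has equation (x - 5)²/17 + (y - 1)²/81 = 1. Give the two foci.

Center (5, 1). The larger denominator 81 sits under the y-term, so the major axis is vertical; a² = 81, b² = 17.
c² = a² - b² = 81 - 17 = 64, so c = 8.
Foci lie on the vertical axis through the center: (h, k ± c).

(5, -7) and (5, 9)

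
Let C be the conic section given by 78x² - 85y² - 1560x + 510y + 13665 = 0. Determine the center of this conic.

Group: 78(x² - 20x) -85(y² - 6y) = -13665
Completing the square gives 78(x - 10)² -85(y - 3)² = -13665 + 7800 - 765 = -6630.
Divide through by -6630 to get (y - 3)²/78 - (x - 10)²/85 = 1.
Hyperbola with center (10, 3).

(10, 3)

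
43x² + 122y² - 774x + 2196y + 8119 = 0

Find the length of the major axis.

Collect terms: 43(x² - 18x) + 122(y² + 18y) = -8119
Complete the square in x and y: 43(x - 9)² + 122(y + 9)² = -8119 + 3483 + 9882 = 5246
Divide through by 5246 to get (x - 9)²/122 + (y + 9)²/43 = 1.
Ellipse, center (9, -9), major axis horizontal; a² = 122, b² = 43.
a² = 122 so a = √122; the major axis has length 2a = 2√122.

2√122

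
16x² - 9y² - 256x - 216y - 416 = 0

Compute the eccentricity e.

16(x² - 16x) -9(y² + 24y) = 416
Completing the square gives 16(x - 8)² -9(y + 12)² = 416 + 1024 - 1296 = 144.
Divide by 144: (x - 8)²/9 - (y + 12)²/16 = 1
Hyperbola, center (8, -12), transverse axis horizontal; a² = 9, b² = 16.
c² = a² + b² = 25, so c = 5.
e = c/a = 5/3.

e = 5/3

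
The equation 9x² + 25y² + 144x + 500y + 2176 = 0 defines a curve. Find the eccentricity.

9(x² + 16x) + 25(y² + 20y) = -2176
9(x + 8)² + 25(y + 10)² = -2176 + 576 + 2500 = 900
Divide by 900: (x + 8)²/100 + (y + 10)²/36 = 1
Ellipse, center (-8, -10), major axis horizontal; a² = 100, b² = 36.
c² = a² - b² = 64, so c = 8.
e = c/a = 8/10 = 4/5.

e = 4/5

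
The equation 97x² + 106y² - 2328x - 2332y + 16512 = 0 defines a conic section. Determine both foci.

Rearranging, 97(x² - 24x) + 106(y² - 22y) = -16512.
Completing the square gives 97(x - 12)² + 106(y - 11)² = -16512 + 13968 + 12826 = 10282.
Divide by 10282: (x - 12)²/106 + (y - 11)²/97 = 1
Ellipse, center (12, 11), major axis horizontal; a² = 106, b² = 97.
c² = a² - b² = 106 - 97 = 9, so c = 3.
Foci lie on the horizontal axis through the center: (h ± c, k).

(9, 11) and (15, 11)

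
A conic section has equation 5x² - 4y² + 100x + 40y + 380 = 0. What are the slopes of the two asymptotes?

√5/2 and -√5/2

Rearranging, 5(x² + 20x) -4(y² - 10y) = -380.
Complete the square in x and y: 5(x + 10)² -4(y - 5)² = -380 + 500 - 100 = 20
Divide by 20: (x + 10)²/4 - (y - 5)²/5 = 1
Hyperbola, center (-10, 5), transverse axis horizontal; a² = 4, b² = 5.
For a horizontal hyperbola the asymptotes have slope ±b/a.
Here that is ±√5/2.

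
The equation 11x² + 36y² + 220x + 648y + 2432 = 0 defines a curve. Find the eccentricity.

11(x² + 20x) + 36(y² + 18y) = -2432
11(x + 10)² + 36(y + 9)² = -2432 + 1100 + 2916 = 1584
Divide by 1584: (x + 10)²/144 + (y + 9)²/44 = 1
Ellipse, center (-10, -9), major axis horizontal; a² = 144, b² = 44.
c² = a² - b² = 100, so c = 10.
e = c/a = 10/12 = 5/6.

e = 5/6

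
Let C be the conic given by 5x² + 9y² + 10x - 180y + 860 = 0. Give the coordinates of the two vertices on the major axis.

Group: 5(x² + 2x) + 9(y² - 20y) = -860
5(x + 1)² + 9(y - 10)² = -860 + 5 + 900 = 45
Divide by 45: (x + 1)²/9 + (y - 10)²/5 = 1
Ellipse, center (-1, 10), major axis horizontal; a² = 9, b² = 5.
a = 3. Vertices at (h ± a, k).

(-4, 10) and (2, 10)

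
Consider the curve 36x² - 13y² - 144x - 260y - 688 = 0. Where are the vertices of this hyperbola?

(2, -16) and (2, -4)

Collect terms: 36(x² - 4x) -13(y² + 20y) = 688
Complete the square in x and y: 36(x - 2)² -13(y + 10)² = 688 + 144 - 1300 = -468
Divide by -468: (y + 10)²/36 - (x - 2)²/13 = 1
Hyperbola, center (2, -10), transverse axis vertical; a² = 36, b² = 13.
a = 6. Vertices at (h, k ± a).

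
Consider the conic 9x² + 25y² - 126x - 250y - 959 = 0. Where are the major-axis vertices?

(-8, 5) and (22, 5)

Rearranging, 9(x² - 14x) + 25(y² - 10y) = 959.
Complete the square: 9(x - 7)² + 25(y - 5)² = 959 + 441 + 625 = 2025
Divide through by 2025 to get (x - 7)²/225 + (y - 5)²/81 = 1.
Ellipse, center (7, 5), major axis horizontal; a² = 225, b² = 81.
a = 15. Vertices at (h ± a, k).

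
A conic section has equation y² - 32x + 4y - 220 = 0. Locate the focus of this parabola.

Only y is squared. Complete the square in y: (y + 2)² = 32(x + 7).
Vertex (-7, -2); 4p = 32 so p = 8. Opens right.
Focus is p units from the vertex along the axis: (h + p, k).

(1, -2)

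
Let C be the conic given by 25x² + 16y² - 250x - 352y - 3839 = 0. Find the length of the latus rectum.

128/5

Collect terms: 25(x² - 10x) + 16(y² - 22y) = 3839
25(x - 5)² + 16(y - 11)² = 3839 + 625 + 1936 = 6400
Divide through by 6400 to get (x - 5)²/256 + (y - 11)²/400 = 1.
Ellipse, center (5, 11), major axis vertical; a² = 400, b² = 256.
Latus rectum length = 2b²/a = 2·256/20 = 128/5.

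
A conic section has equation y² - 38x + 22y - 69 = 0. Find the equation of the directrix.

Only y is squared. Complete the square in y: (y + 11)² = 38(x + 5).
Vertex (-5, -11); 4p = 38 so p = 19/2. Opens right.
Directrix is the vertical line x = h − p = -5 − (19/2) = -29/2.

x = -29/2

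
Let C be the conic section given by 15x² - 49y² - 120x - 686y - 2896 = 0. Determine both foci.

15(x² - 8x) -49(y² + 14y) = 2896
15(x - 4)² -49(y + 7)² = 2896 + 240 - 2401 = 735
Divide by 735: (x - 4)²/49 - (y + 7)²/15 = 1
Hyperbola, center (4, -7), transverse axis horizontal; a² = 49, b² = 15.
c² = a² + b² = 49 + 15 = 64, so c = 8.
Foci lie on the horizontal axis through the center: (h ± c, k).

(-4, -7) and (12, -7)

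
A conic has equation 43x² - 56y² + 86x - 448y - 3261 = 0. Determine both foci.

(-1 - 3√11, -4) and (-1 + 3√11, -4)

Group: 43(x² + 2x) -56(y² + 8y) = 3261
Complete the square in x and y: 43(x + 1)² -56(y + 4)² = 3261 + 43 - 896 = 2408
Divide by 2408: (x + 1)²/56 - (y + 4)²/43 = 1
Hyperbola, center (-1, -4), transverse axis horizontal; a² = 56, b² = 43.
c² = a² + b² = 56 + 43 = 99, so c = 3√11.
Foci lie on the horizontal axis through the center: (h ± c, k).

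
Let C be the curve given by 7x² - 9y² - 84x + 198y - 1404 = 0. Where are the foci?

7(x² - 12x) -9(y² - 22y) = 1404
Completing the square gives 7(x - 6)² -9(y - 11)² = 1404 + 252 - 1089 = 567.
Divide by 567: (x - 6)²/81 - (y - 11)²/63 = 1
Hyperbola, center (6, 11), transverse axis horizontal; a² = 81, b² = 63.
c² = a² + b² = 81 + 63 = 144, so c = 12.
Foci lie on the horizontal axis through the center: (h ± c, k).

(-6, 11) and (18, 11)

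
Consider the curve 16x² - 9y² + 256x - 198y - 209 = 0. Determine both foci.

Group: 16(x² + 16x) -9(y² + 22y) = 209
16(x + 8)² -9(y + 11)² = 209 + 1024 - 1089 = 144
Dividing both sides by 144: (x + 8)²/9 - (y + 11)²/16 = 1
Hyperbola, center (-8, -11), transverse axis horizontal; a² = 9, b² = 16.
c² = a² + b² = 9 + 16 = 25, so c = 5.
Foci lie on the horizontal axis through the center: (h ± c, k).

(-13, -11) and (-3, -11)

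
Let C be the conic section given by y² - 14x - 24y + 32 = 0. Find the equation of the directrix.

x = -23/2

Only y is squared. Complete the square in y: (y - 12)² = 14(x + 8).
Vertex (-8, 12); 4p = 14 so p = 7/2. Opens right.
Directrix is the vertical line x = h − p = -8 − (7/2) = -23/2.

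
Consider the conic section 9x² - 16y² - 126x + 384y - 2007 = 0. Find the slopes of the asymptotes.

Rearranging, 9(x² - 14x) -16(y² - 24y) = 2007.
Complete the square in x and y: 9(x - 7)² -16(y - 12)² = 2007 + 441 - 2304 = 144
Divide by 144: (x - 7)²/16 - (y - 12)²/9 = 1
Hyperbola, center (7, 12), transverse axis horizontal; a² = 16, b² = 9.
For a horizontal hyperbola the asymptotes have slope ±b/a.
Here that is ±3/4.

3/4 and -3/4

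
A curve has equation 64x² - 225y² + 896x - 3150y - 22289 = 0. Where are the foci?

(-24, -7) and (10, -7)

Group the x- and y-terms: 64(x² + 14x) -225(y² + 14y) = 22289
Completing the square gives 64(x + 7)² -225(y + 7)² = 22289 + 3136 - 11025 = 14400.
Dividing both sides by 14400: (x + 7)²/225 - (y + 7)²/64 = 1
Hyperbola, center (-7, -7), transverse axis horizontal; a² = 225, b² = 64.
c² = a² + b² = 225 + 64 = 289, so c = 17.
Foci lie on the horizontal axis through the center: (h ± c, k).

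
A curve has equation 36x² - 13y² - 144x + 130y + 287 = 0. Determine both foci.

Rearranging, 36(x² - 4x) -13(y² - 10y) = -287.
36(x - 2)² -13(y - 5)² = -287 + 144 - 325 = -468
Divide by -468: (y - 5)²/36 - (x - 2)²/13 = 1
Hyperbola, center (2, 5), transverse axis vertical; a² = 36, b² = 13.
c² = a² + b² = 36 + 13 = 49, so c = 7.
Foci lie on the vertical axis through the center: (h, k ± c).

(2, -2) and (2, 12)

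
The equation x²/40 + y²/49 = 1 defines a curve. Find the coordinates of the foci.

(0, -3) and (0, 3)

Center (0, 0). The larger denominator 49 sits under the y-term, so the major axis is vertical; a² = 49, b² = 40.
c² = a² - b² = 49 - 40 = 9, so c = 3.
Foci lie on the vertical axis through the center: (h, k ± c).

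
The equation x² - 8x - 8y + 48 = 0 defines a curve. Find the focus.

(4, 6)

Only x is squared. Complete the square in x: (x - 4)² = 8(y - 4).
Vertex (4, 4); 4p = 8 so p = 2. Opens up.
Focus is p units from the vertex along the axis: (h, k + p).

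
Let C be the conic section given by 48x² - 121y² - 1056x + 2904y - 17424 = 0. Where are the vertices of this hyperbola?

(0, 12) and (22, 12)

Group: 48(x² - 22x) -121(y² - 24y) = 17424
Complete the square in x and y: 48(x - 11)² -121(y - 12)² = 17424 + 5808 - 17424 = 5808
Dividing both sides by 5808: (x - 11)²/121 - (y - 12)²/48 = 1
Hyperbola, center (11, 12), transverse axis horizontal; a² = 121, b² = 48.
a = 11. Vertices at (h ± a, k).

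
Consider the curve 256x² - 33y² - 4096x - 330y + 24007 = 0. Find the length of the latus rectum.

Rearranging, 256(x² - 16x) -33(y² + 10y) = -24007.
Complete the square: 256(x - 8)² -33(y + 5)² = -24007 + 16384 - 825 = -8448
Divide through by -8448 to get (y + 5)²/256 - (x - 8)²/33 = 1.
Hyperbola, center (8, -5), transverse axis vertical; a² = 256, b² = 33.
Latus rectum length = 2b²/a = 2·33/16 = 33/8.

33/8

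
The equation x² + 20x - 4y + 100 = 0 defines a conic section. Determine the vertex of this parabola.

(-10, 0)

Only x is squared. Complete the square in x: (x + 10)² = 4y.
Vertex (-10, 0); 4p = 4 so p = 1. Opens up.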